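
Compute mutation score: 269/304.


Mutation score = killed / total * 100
Mutation score = 269 / 304 * 100
Mutation score = 88.49%

88.49%


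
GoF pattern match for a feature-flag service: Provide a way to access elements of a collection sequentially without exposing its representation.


This matches the Iterator pattern

Iterator


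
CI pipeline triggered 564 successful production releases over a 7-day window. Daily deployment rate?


Formula: deployments per day = releases / days
= 564 / 7
= 80.571 deploys/day
(equivalently, 564.0 deploys/week)

80.571 deploys/day


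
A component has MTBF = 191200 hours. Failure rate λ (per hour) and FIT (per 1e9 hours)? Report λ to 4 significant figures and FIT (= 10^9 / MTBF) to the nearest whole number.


Formula: λ = 1 / MTBF; FIT = λ × 1e9 = 1e9 / MTBF
λ = 1 / 191200 ≈ 5.230e-06 failures/hour
FIT = 1e9 / 191200 ≈ 5230 failures per 1e9 hours (nearest whole number)

λ = 5.230e-06 /h, FIT = 5230


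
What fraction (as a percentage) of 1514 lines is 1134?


Coverage = covered / total * 100
Coverage = 1134 / 1514 * 100
Coverage = 74.9%

74.9%


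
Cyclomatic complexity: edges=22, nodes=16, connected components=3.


Formula: V(G) = E - N + 2P
V(G) = 22 - 16 + 2*3
V(G) = 6 + 6
V(G) = 12

12


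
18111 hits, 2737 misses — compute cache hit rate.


Formula: hit rate = hits / (hits + misses) * 100
hit rate = 18111 / (18111 + 2737) * 100
hit rate = 18111 / 20848 * 100
hit rate = 86.87%

86.87%


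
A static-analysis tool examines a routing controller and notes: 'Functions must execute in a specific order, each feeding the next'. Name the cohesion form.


Reasoning: Output of one is input to next
Type: Sequential cohesion

Sequential cohesion


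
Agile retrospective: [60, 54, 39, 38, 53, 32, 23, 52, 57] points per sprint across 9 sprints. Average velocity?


Formula: Avg velocity = Total points / Number of sprints
Points: [60, 54, 39, 38, 53, 32, 23, 52, 57]
Sum = 60 + 54 + 39 + 38 + 53 + 32 + 23 + 52 + 57 = 408
Avg velocity = 408 / 9 = 45.33 points/sprint

45.33 points/sprint


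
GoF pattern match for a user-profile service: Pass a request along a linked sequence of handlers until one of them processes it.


This matches the Chain of Responsibility pattern

Chain of Responsibility


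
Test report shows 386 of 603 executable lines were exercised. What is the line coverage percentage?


Coverage = covered / total * 100
Coverage = 386 / 603 * 100
Coverage = 64.01%

64.01%


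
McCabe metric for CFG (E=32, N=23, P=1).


Formula: V(G) = E - N + 2P
V(G) = 32 - 23 + 2*1
V(G) = 9 + 2
V(G) = 11

11


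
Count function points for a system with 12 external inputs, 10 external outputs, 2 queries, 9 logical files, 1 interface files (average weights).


UFP = EI*4 + EO*5 + EQ*4 + ILF*10 + EIF*7
UFP = 12*4 + 10*5 + 2*4 + 9*10 + 1*7
UFP = 48 + 50 + 8 + 90 + 7
UFP = 203

203


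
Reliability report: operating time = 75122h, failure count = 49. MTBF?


Formula: MTBF = Total operating time / Number of failures
MTBF = 75122 / 49
MTBF = 1533.1 hours

1533.1 hours


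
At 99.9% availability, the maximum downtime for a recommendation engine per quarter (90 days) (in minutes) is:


Formula: allowed downtime = period * (100 - SLA) / 100
Period (quarter (90 days)) = 129600 minutes
Unavailability fraction = (100 - 99.9) / 100
Allowed downtime = 129600 * (100 - 99.9) / 100
Allowed downtime = 129.6 minutes

129.6 minutes


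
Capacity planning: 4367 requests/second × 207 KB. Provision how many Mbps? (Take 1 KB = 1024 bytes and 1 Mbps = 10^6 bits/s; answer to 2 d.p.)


Formula: Mbps = payload_bytes * RPS * 8 / 1e6
Payload per request = 207 KB = 207 * 1024 = 211968 bytes
Total bytes/sec = 211968 * 4367 = 925664256
Total bits/sec = 925664256 * 8 = 7405314048
Mbps = 7405314048 / 1e6 = 7405.31

7405.31 Mbps


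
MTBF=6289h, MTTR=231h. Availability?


Availability = MTBF / (MTBF + MTTR)
Availability = 6289 / (6289 + 231)
Availability = 6289 / 6520
Availability = 96.4571%

96.4571%


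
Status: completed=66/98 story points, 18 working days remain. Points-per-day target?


Formula: Required rate = Remaining points / Days left
Remaining = 98 - 66 = 32 points
Required rate = 32 / 18 = 1.78 points/day

1.78 points/day


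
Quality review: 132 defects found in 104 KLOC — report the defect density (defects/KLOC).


Defect density = defects / KLOC
Defect density = 132 / 104
Defect density = 1.269 defects/KLOC

1.269 defects/KLOC


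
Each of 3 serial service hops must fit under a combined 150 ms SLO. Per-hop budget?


Formula: per_stage = total_budget / stages
per_stage = 150 / 3
per_stage = 50.0 ms

50.0 ms


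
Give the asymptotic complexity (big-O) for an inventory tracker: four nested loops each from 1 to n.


Reasoning: four levels of nesting
Complexity: O(n^4)

O(n^4)


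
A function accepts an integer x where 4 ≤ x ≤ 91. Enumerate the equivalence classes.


Valid range: [4, 91]
Class 1: x < 4 — invalid
Class 2: 4 ≤ x ≤ 91 — valid
Class 3: x > 91 — invalid
Total equivalence classes: 3

3 equivalence classes


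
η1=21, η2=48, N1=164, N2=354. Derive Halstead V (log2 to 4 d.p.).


Formula: V = N * log2(η), where N = N1 + N2 and η = η1 + η2
η = 21 + 48 = 69
N = 164 + 354 = 518
log2(69) ≈ 6.1085
V = 518 * 6.1085 = 3164.20

3164.20


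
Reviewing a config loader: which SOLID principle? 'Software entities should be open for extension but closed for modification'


This describes the Open/Closed Principle (OCP)

Open/Closed Principle (OCP)


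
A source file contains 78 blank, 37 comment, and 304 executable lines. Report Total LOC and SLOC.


Total LOC = blank + comment + code
Total LOC = 78 + 37 + 304 = 419
SLOC (source only) = code = 304

Total LOC: 419, SLOC: 304


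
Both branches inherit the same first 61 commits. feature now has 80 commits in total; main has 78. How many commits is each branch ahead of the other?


Common ancestor: commit #61
feature commits after divergence: 80 - 61 = 19
main commits after divergence: 78 - 61 = 17
feature is 19 commits ahead of main
main is 17 commits ahead of feature

feature ahead: 19, main ahead: 17


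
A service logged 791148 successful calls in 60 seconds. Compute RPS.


Formula: throughput = requests / seconds
throughput = 791148 / 60
throughput = 13185.8 requests/second

13185.8 requests/second


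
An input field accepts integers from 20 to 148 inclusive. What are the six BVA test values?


Range: [20, 148]
Boundaries: just below min, min, min+1, max-1, max, just above max
Values: [19, 20, 21, 147, 148, 149]

[19, 20, 21, 147, 148, 149]


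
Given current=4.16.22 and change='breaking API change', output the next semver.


Current: 4.16.22
Change category: 'breaking API change' → major bump
SemVer rule: major bump → increment MAJOR, reset MINOR and PATCH to 0
New: 5.0.0

5.0.0


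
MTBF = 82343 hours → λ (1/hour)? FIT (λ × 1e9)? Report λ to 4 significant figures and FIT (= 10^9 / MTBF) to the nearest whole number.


Formula: λ = 1 / MTBF; FIT = λ × 1e9 = 1e9 / MTBF
λ = 1 / 82343 ≈ 1.214e-05 failures/hour
FIT = 1e9 / 82343 ≈ 12144 failures per 1e9 hours (nearest whole number)

λ = 1.214e-05 /h, FIT = 12144


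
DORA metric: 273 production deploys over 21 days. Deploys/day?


Formula: deployments per day = releases / days
= 273 / 21
= 13.0 deploys/day
(equivalently, 91.0 deploys/week)

13.0 deploys/day


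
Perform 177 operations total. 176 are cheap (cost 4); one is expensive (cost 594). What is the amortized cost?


Formula: Amortized cost = Total cost / Operations
Total cost = (176 * 4) + (1 * 594)
Total cost = 704 + 594 = 1298
Amortized = 1298 / 177 = 7.3333

7.3333


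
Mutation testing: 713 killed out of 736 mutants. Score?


Mutation score = killed / total * 100
Mutation score = 713 / 736 * 100
Mutation score = 96.88%

96.88%


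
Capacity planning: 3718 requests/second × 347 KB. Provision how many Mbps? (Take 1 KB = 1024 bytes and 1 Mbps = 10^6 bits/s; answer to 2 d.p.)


Formula: Mbps = payload_bytes * RPS * 8 / 1e6
Payload per request = 347 KB = 347 * 1024 = 355328 bytes
Total bytes/sec = 355328 * 3718 = 1321109504
Total bits/sec = 1321109504 * 8 = 10568876032
Mbps = 10568876032 / 1e6 = 10568.88

10568.88 Mbps


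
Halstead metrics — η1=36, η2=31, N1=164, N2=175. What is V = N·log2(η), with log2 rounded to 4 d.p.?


Formula: V = N * log2(η), where N = N1 + N2 and η = η1 + η2
η = 36 + 31 = 67
N = 164 + 175 = 339
log2(67) ≈ 6.0661
V = 339 * 6.0661 = 2056.41

2056.41


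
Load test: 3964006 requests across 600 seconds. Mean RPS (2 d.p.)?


Formula: throughput = requests / seconds
throughput = 3964006 / 600
throughput = 6606.68 requests/second

6606.68 requests/second


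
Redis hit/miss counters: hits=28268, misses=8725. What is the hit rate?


Formula: hit rate = hits / (hits + misses) * 100
hit rate = 28268 / (28268 + 8725) * 100
hit rate = 28268 / 36993 * 100
hit rate = 76.41%

76.41%


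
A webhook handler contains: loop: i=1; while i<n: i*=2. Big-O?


Reasoning: i doubles each step so iterations are log2(n)
Complexity: O(log n)

O(log n)


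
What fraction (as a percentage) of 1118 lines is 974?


Coverage = covered / total * 100
Coverage = 974 / 1118 * 100
Coverage = 87.12%

87.12%


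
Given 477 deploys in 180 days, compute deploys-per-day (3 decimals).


Formula: deployments per day = releases / days
= 477 / 180
= 2.65 deploys/day
(equivalently, 18.55 deploys/week)

2.65 deploys/day


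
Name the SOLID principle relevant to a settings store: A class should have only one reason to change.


This describes the Single Responsibility Principle (SRP)

Single Responsibility Principle (SRP)


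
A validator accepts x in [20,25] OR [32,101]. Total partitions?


Valid ranges: [20,25] and [32,101]
Class 1: x < 20 — invalid
Class 2: 20 ≤ x ≤ 25 — valid
Class 3: 25 < x < 32 — invalid (gap between ranges)
Class 4: 32 ≤ x ≤ 101 — valid
Class 5: x > 101 — invalid
Total equivalence classes: 5

5 equivalence classes


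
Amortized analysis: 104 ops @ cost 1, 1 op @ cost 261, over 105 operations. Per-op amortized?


Formula: Amortized cost = Total cost / Operations
Total cost = (104 * 1) + (1 * 261)
Total cost = 104 + 261 = 365
Amortized = 365 / 105 = 3.4762

3.4762


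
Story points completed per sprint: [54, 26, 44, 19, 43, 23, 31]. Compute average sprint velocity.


Formula: Avg velocity = Total points / Number of sprints
Points: [54, 26, 44, 19, 43, 23, 31]
Sum = 54 + 26 + 44 + 19 + 43 + 23 + 31 = 240
Avg velocity = 240 / 7 = 34.29 points/sprint

34.29 points/sprint


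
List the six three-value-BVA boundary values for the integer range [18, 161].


Range: [18, 161]
Boundaries: just below min, min, min+1, max-1, max, just above max
Values: [17, 18, 19, 160, 161, 162]

[17, 18, 19, 160, 161, 162]


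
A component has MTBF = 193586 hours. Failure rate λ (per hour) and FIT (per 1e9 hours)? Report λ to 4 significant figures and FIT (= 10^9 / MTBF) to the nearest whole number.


Formula: λ = 1 / MTBF; FIT = λ × 1e9 = 1e9 / MTBF
λ = 1 / 193586 ≈ 5.166e-06 failures/hour
FIT = 1e9 / 193586 ≈ 5166 failures per 1e9 hours (nearest whole number)

λ = 5.166e-06 /h, FIT = 5166


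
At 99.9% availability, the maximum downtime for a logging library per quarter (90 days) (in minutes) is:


Formula: allowed downtime = period * (100 - SLA) / 100
Period (quarter (90 days)) = 129600 minutes
Unavailability fraction = (100 - 99.9) / 100
Allowed downtime = 129600 * (100 - 99.9) / 100
Allowed downtime = 129.6 minutes

129.6 minutes


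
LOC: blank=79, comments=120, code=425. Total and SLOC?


Total LOC = blank + comment + code
Total LOC = 79 + 120 + 425 = 624
SLOC (source only) = code = 425

Total LOC: 624, SLOC: 425


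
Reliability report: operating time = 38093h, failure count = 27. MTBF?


Formula: MTBF = Total operating time / Number of failures
MTBF = 38093 / 27
MTBF = 1410.85 hours

1410.85 hours


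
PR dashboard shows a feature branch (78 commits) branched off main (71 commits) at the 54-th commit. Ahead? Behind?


Common ancestor: commit #54
feature commits after divergence: 78 - 54 = 24
main commits after divergence: 71 - 54 = 17
feature is 24 commits ahead of main
main is 17 commits ahead of feature

feature ahead: 24, main ahead: 17


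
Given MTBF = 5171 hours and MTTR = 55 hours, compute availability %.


Availability = MTBF / (MTBF + MTTR)
Availability = 5171 / (5171 + 55)
Availability = 5171 / 5226
Availability = 98.9476%

98.9476%


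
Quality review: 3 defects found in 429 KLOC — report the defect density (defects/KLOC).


Defect density = defects / KLOC
Defect density = 3 / 429
Defect density = 0.007 defects/KLOC

0.007 defects/KLOC


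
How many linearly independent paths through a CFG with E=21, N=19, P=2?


Formula: V(G) = E - N + 2P
V(G) = 21 - 19 + 2*2
V(G) = 2 + 4
V(G) = 6

6


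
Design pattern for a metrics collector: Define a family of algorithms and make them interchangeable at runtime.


This matches the Strategy pattern

Strategy


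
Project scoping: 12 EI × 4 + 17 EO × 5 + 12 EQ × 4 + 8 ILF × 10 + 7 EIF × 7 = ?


UFP = EI*4 + EO*5 + EQ*4 + ILF*10 + EIF*7
UFP = 12*4 + 17*5 + 12*4 + 8*10 + 7*7
UFP = 48 + 85 + 48 + 80 + 49
UFP = 310

310


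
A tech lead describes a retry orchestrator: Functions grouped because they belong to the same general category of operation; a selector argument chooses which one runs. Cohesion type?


Reasoning: Grouped by category of activity, not by data or sequence
Type: Logical cohesion

Logical cohesion


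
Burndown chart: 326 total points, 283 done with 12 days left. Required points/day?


Formula: Required rate = Remaining points / Days left
Remaining = 326 - 283 = 43 points
Required rate = 43 / 12 = 3.58 points/day

3.58 points/day


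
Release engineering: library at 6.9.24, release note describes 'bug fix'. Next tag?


Current: 6.9.24
Change category: 'bug fix' → patch bump
SemVer rule: patch bump → increment PATCH (MAJOR and MINOR unchanged)
New: 6.9.25

6.9.25


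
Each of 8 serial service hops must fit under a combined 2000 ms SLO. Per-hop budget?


Formula: per_stage = total_budget / stages
per_stage = 2000 / 8
per_stage = 250.0 ms

250.0 ms


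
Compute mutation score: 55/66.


Mutation score = killed / total * 100
Mutation score = 55 / 66 * 100
Mutation score = 83.33%

83.33%


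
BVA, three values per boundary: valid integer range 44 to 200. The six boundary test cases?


Range: [44, 200]
Boundaries: just below min, min, min+1, max-1, max, just above max
Values: [43, 44, 45, 199, 200, 201]

[43, 44, 45, 199, 200, 201]


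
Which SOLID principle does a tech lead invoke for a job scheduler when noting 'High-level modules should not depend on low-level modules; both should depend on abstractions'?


This describes the Dependency Inversion Principle (DIP)

Dependency Inversion Principle (DIP)


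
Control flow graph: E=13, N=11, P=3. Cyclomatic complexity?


Formula: V(G) = E - N + 2P
V(G) = 13 - 11 + 2*3
V(G) = 2 + 6
V(G) = 8

8


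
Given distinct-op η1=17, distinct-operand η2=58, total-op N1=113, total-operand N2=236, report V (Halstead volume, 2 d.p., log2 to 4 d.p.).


Formula: V = N * log2(η), where N = N1 + N2 and η = η1 + η2
η = 17 + 58 = 75
N = 113 + 236 = 349
log2(75) ≈ 6.2288
V = 349 * 6.2288 = 2173.85

2173.85


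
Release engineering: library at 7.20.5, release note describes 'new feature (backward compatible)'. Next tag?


Current: 7.20.5
Change category: 'new feature (backward compatible)' → minor bump
SemVer rule: minor bump → increment MINOR, reset PATCH to 0 (MAJOR unchanged)
New: 7.21.0

7.21.0


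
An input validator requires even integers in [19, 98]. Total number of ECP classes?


Constraint: even integers in [19, 98]
Class 1: x < 19 — out-of-range invalid
Class 2: x in [19,98] but odd — wrong type invalid
Class 3: x in [19,98] and even — valid
Class 4: x > 98 — out-of-range invalid
Total equivalence classes: 4

4 equivalence classes


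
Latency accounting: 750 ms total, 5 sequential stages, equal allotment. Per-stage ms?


Formula: per_stage = total_budget / stages
per_stage = 750 / 5
per_stage = 150.0 ms

150.0 ms


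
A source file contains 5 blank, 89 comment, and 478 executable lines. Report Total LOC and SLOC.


Total LOC = blank + comment + code
Total LOC = 5 + 89 + 478 = 572
SLOC (source only) = code = 478

Total LOC: 572, SLOC: 478


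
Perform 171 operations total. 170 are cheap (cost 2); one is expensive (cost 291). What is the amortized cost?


Formula: Amortized cost = Total cost / Operations
Total cost = (170 * 2) + (1 * 291)
Total cost = 340 + 291 = 631
Amortized = 631 / 171 = 3.6901

3.6901


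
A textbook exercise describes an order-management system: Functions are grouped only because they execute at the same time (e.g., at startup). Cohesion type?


Reasoning: Related by timing only
Type: Temporal cohesion

Temporal cohesion


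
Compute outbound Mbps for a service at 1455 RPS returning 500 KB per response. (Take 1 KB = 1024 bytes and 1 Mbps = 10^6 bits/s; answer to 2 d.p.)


Formula: Mbps = payload_bytes * RPS * 8 / 1e6
Payload per request = 500 KB = 500 * 1024 = 512000 bytes
Total bytes/sec = 512000 * 1455 = 744960000
Total bits/sec = 744960000 * 8 = 5959680000
Mbps = 5959680000 / 1e6 = 5959.68

5959.68 Mbps


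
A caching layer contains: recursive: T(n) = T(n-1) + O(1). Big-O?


Reasoning: linear recursion with constant work per frame
Complexity: O(n)

O(n)


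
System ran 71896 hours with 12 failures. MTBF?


Formula: MTBF = Total operating time / Number of failures
MTBF = 71896 / 12
MTBF = 5991.33 hours

5991.33 hours


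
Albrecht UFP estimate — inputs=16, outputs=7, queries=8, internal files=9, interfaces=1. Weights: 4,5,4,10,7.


UFP = EI*4 + EO*5 + EQ*4 + ILF*10 + EIF*7
UFP = 16*4 + 7*5 + 8*4 + 9*10 + 1*7
UFP = 64 + 35 + 32 + 90 + 7
UFP = 228

228


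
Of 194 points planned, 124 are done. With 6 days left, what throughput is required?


Formula: Required rate = Remaining points / Days left
Remaining = 194 - 124 = 70 points
Required rate = 70 / 6 = 11.67 points/day

11.67 points/day


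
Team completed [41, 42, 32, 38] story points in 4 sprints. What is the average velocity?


Formula: Avg velocity = Total points / Number of sprints
Points: [41, 42, 32, 38]
Sum = 41 + 42 + 32 + 38 = 153
Avg velocity = 153 / 4 = 38.25 points/sprint

38.25 points/sprint


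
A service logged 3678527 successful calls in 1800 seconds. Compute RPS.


Formula: throughput = requests / seconds
throughput = 3678527 / 1800
throughput = 2043.63 requests/second

2043.63 requests/second


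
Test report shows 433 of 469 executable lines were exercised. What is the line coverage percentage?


Coverage = covered / total * 100
Coverage = 433 / 469 * 100
Coverage = 92.32%

92.32%


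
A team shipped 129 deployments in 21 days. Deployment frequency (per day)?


Formula: deployments per day = releases / days
= 129 / 21
= 6.143 deploys/day
(equivalently, 43.0 deploys/week)

6.143 deploys/day


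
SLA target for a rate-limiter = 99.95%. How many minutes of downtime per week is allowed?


Formula: allowed downtime = period * (100 - SLA) / 100
Period (week) = 10080 minutes
Unavailability fraction = (100 - 99.95) / 100
Allowed downtime = 10080 * (100 - 99.95) / 100
Allowed downtime = 5.04 minutes

5.04 minutes


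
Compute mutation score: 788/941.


Mutation score = killed / total * 100
Mutation score = 788 / 941 * 100
Mutation score = 83.74%

83.74%


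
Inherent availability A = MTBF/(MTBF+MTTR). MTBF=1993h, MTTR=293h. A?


Availability = MTBF / (MTBF + MTTR)
Availability = 1993 / (1993 + 293)
Availability = 1993 / 2286
Availability = 87.1829%

87.1829%


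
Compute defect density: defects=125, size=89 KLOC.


Defect density = defects / KLOC
Defect density = 125 / 89
Defect density = 1.404 defects/KLOC

1.404 defects/KLOC


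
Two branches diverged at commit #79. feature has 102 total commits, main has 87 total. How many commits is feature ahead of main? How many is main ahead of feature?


Common ancestor: commit #79
feature commits after divergence: 102 - 79 = 23
main commits after divergence: 87 - 79 = 8
feature is 23 commits ahead of main
main is 8 commits ahead of feature

feature ahead: 23, main ahead: 8


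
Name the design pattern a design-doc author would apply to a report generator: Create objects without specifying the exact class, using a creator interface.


This matches the Factory Method pattern

Factory Method


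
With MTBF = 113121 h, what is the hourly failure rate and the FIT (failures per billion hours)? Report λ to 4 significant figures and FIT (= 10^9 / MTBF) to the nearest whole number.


Formula: λ = 1 / MTBF; FIT = λ × 1e9 = 1e9 / MTBF
λ = 1 / 113121 ≈ 8.840e-06 failures/hour
FIT = 1e9 / 113121 ≈ 8840 failures per 1e9 hours (nearest whole number)

λ = 8.840e-06 /h, FIT = 8840


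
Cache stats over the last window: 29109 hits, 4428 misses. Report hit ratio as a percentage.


Formula: hit rate = hits / (hits + misses) * 100
hit rate = 29109 / (29109 + 4428) * 100
hit rate = 29109 / 33537 * 100
hit rate = 86.8%

86.8%


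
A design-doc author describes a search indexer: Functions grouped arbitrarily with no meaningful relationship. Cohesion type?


Reasoning: Worst: random grouping
Type: Coincidental cohesion

Coincidental cohesion


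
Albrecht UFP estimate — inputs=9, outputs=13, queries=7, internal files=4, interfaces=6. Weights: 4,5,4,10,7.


UFP = EI*4 + EO*5 + EQ*4 + ILF*10 + EIF*7
UFP = 9*4 + 13*5 + 7*4 + 4*10 + 6*7
UFP = 36 + 65 + 28 + 40 + 42
UFP = 211

211


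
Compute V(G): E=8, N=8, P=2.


Formula: V(G) = E - N + 2P
V(G) = 8 - 8 + 2*2
V(G) = 0 + 4
V(G) = 4

4


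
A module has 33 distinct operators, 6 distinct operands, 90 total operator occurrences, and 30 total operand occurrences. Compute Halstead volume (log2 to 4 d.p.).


Formula: V = N * log2(η), where N = N1 + N2 and η = η1 + η2
η = 33 + 6 = 39
N = 90 + 30 = 120
log2(39) ≈ 5.2854
V = 120 * 5.2854 = 634.25

634.25


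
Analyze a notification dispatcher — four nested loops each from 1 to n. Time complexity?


Reasoning: four levels of nesting
Complexity: O(n^4)

O(n^4)


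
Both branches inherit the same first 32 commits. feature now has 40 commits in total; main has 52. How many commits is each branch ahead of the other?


Common ancestor: commit #32
feature commits after divergence: 40 - 32 = 8
main commits after divergence: 52 - 32 = 20
feature is 8 commits ahead of main
main is 20 commits ahead of feature

feature ahead: 8, main ahead: 20


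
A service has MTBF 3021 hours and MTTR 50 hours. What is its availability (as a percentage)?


Availability = MTBF / (MTBF + MTTR)
Availability = 3021 / (3021 + 50)
Availability = 3021 / 3071
Availability = 98.3719%

98.3719%


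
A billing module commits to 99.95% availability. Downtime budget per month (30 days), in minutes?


Formula: allowed downtime = period * (100 - SLA) / 100
Period (month (30 days)) = 43200 minutes
Unavailability fraction = (100 - 99.95) / 100
Allowed downtime = 43200 * (100 - 99.95) / 100
Allowed downtime = 21.6 minutes

21.6 minutes


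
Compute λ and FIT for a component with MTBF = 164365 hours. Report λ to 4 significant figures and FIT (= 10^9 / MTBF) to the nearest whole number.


Formula: λ = 1 / MTBF; FIT = λ × 1e9 = 1e9 / MTBF
λ = 1 / 164365 ≈ 6.084e-06 failures/hour
FIT = 1e9 / 164365 ≈ 6084 failures per 1e9 hours (nearest whole number)

λ = 6.084e-06 /h, FIT = 6084


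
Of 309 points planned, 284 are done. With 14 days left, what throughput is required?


Formula: Required rate = Remaining points / Days left
Remaining = 309 - 284 = 25 points
Required rate = 25 / 14 = 1.79 points/day

1.79 points/day


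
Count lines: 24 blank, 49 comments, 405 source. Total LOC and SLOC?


Total LOC = blank + comment + code
Total LOC = 24 + 49 + 405 = 478
SLOC (source only) = code = 405

Total LOC: 478, SLOC: 405


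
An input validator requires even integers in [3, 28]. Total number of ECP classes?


Constraint: even integers in [3, 28]
Class 1: x < 3 — out-of-range invalid
Class 2: x in [3,28] but odd — wrong type invalid
Class 3: x in [3,28] and even — valid
Class 4: x > 28 — out-of-range invalid
Total equivalence classes: 4

4 equivalence classes


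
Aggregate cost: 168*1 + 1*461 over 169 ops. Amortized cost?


Formula: Amortized cost = Total cost / Operations
Total cost = (168 * 1) + (1 * 461)
Total cost = 168 + 461 = 629
Amortized = 629 / 169 = 3.7219

3.7219


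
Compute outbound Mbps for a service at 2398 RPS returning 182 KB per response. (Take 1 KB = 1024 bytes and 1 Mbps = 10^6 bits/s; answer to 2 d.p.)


Formula: Mbps = payload_bytes * RPS * 8 / 1e6
Payload per request = 182 KB = 182 * 1024 = 186368 bytes
Total bytes/sec = 186368 * 2398 = 446910464
Total bits/sec = 446910464 * 8 = 3575283712
Mbps = 3575283712 / 1e6 = 3575.28

3575.28 Mbps


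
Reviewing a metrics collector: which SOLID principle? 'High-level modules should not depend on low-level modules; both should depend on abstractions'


This describes the Dependency Inversion Principle (DIP)

Dependency Inversion Principle (DIP)


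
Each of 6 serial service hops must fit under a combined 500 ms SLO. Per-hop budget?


Formula: per_stage = total_budget / stages
per_stage = 500 / 6
per_stage = 83.33 ms

83.33 ms


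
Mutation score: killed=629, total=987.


Mutation score = killed / total * 100
Mutation score = 629 / 987 * 100
Mutation score = 63.73%

63.73%


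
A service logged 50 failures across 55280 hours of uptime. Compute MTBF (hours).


Formula: MTBF = Total operating time / Number of failures
MTBF = 55280 / 50
MTBF = 1105.6 hours

1105.6 hours


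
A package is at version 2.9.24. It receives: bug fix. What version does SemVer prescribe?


Current: 2.9.24
Change category: 'bug fix' → patch bump
SemVer rule: patch bump → increment PATCH (MAJOR and MINOR unchanged)
New: 2.9.25

2.9.25


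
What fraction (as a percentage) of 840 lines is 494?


Coverage = covered / total * 100
Coverage = 494 / 840 * 100
Coverage = 58.81%

58.81%


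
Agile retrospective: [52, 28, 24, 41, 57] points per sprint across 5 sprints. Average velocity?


Formula: Avg velocity = Total points / Number of sprints
Points: [52, 28, 24, 41, 57]
Sum = 52 + 28 + 24 + 41 + 57 = 202
Avg velocity = 202 / 5 = 40.4 points/sprint

40.4 points/sprint


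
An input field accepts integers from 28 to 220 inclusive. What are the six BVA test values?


Range: [28, 220]
Boundaries: just below min, min, min+1, max-1, max, just above max
Values: [27, 28, 29, 219, 220, 221]

[27, 28, 29, 219, 220, 221]


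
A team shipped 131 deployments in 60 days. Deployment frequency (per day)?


Formula: deployments per day = releases / days
= 131 / 60
= 2.183 deploys/day
(equivalently, 15.28 deploys/week)

2.183 deploys/day


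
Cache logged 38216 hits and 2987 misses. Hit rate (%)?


Formula: hit rate = hits / (hits + misses) * 100
hit rate = 38216 / (38216 + 2987) * 100
hit rate = 38216 / 41203 * 100
hit rate = 92.75%

92.75%


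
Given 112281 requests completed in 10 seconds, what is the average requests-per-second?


Formula: throughput = requests / seconds
throughput = 112281 / 10
throughput = 11228.1 requests/second

11228.1 requests/second


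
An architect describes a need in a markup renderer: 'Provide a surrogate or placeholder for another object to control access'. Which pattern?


This matches the Proxy pattern

Proxy


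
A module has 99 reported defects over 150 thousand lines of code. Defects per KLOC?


Defect density = defects / KLOC
Defect density = 99 / 150
Defect density = 0.66 defects/KLOC

0.66 defects/KLOC


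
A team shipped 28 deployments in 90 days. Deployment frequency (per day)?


Formula: deployments per day = releases / days
= 28 / 90
= 0.311 deploys/day
(equivalently, 2.18 deploys/week)

0.311 deploys/day


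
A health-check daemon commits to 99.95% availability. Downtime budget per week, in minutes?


Formula: allowed downtime = period * (100 - SLA) / 100
Period (week) = 10080 minutes
Unavailability fraction = (100 - 99.95) / 100
Allowed downtime = 10080 * (100 - 99.95) / 100
Allowed downtime = 5.04 minutes

5.04 minutes


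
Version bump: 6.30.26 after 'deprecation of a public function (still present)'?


Current: 6.30.26
Change category: 'deprecation of a public function (still present)' → minor bump
SemVer rule: minor bump → increment MINOR, reset PATCH to 0 (MAJOR unchanged)
New: 6.31.0

6.31.0


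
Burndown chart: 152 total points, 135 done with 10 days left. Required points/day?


Formula: Required rate = Remaining points / Days left
Remaining = 152 - 135 = 17 points
Required rate = 17 / 10 = 1.7 points/day

1.7 points/day


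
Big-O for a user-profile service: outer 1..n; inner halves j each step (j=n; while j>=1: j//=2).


Reasoning: n times log n
Complexity: O(n log n)

O(n log n)


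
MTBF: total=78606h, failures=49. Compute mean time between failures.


Formula: MTBF = Total operating time / Number of failures
MTBF = 78606 / 49
MTBF = 1604.2 hours

1604.2 hours


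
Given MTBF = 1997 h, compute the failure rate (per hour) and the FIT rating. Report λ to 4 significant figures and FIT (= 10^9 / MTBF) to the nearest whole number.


Formula: λ = 1 / MTBF; FIT = λ × 1e9 = 1e9 / MTBF
λ = 1 / 1997 ≈ 5.008e-04 failures/hour
FIT = 1e9 / 1997 ≈ 500751 failures per 1e9 hours (nearest whole number)

λ = 5.008e-04 /h, FIT = 500751


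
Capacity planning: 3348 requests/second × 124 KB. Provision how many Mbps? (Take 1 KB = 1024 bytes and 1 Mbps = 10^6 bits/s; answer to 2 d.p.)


Formula: Mbps = payload_bytes * RPS * 8 / 1e6
Payload per request = 124 KB = 124 * 1024 = 126976 bytes
Total bytes/sec = 126976 * 3348 = 425115648
Total bits/sec = 425115648 * 8 = 3400925184
Mbps = 3400925184 / 1e6 = 3400.93

3400.93 Mbps


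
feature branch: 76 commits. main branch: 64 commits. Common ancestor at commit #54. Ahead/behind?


Common ancestor: commit #54
feature commits after divergence: 76 - 54 = 22
main commits after divergence: 64 - 54 = 10
feature is 22 commits ahead of main
main is 10 commits ahead of feature

feature ahead: 22, main ahead: 10


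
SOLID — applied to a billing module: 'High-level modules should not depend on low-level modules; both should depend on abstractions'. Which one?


This describes the Dependency Inversion Principle (DIP)

Dependency Inversion Principle (DIP)


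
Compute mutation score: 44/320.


Mutation score = killed / total * 100
Mutation score = 44 / 320 * 100
Mutation score = 13.75%

13.75%


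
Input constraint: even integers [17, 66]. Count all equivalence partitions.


Constraint: even integers in [17, 66]
Class 1: x < 17 — out-of-range invalid
Class 2: x in [17,66] but odd — wrong type invalid
Class 3: x in [17,66] and even — valid
Class 4: x > 66 — out-of-range invalid
Total equivalence classes: 4

4 equivalence classes


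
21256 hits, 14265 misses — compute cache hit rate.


Formula: hit rate = hits / (hits + misses) * 100
hit rate = 21256 / (21256 + 14265) * 100
hit rate = 21256 / 35521 * 100
hit rate = 59.84%

59.84%


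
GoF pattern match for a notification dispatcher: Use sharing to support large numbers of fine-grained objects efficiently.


This matches the Flyweight pattern

Flyweight


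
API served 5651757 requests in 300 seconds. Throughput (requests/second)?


Formula: throughput = requests / seconds
throughput = 5651757 / 300
throughput = 18839.19 requests/second

18839.19 requests/second


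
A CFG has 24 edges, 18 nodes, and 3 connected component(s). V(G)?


Formula: V(G) = E - N + 2P
V(G) = 24 - 18 + 2*3
V(G) = 6 + 6
V(G) = 12

12


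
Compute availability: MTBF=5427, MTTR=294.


Availability = MTBF / (MTBF + MTTR)
Availability = 5427 / (5427 + 294)
Availability = 5427 / 5721
Availability = 94.861%

94.861%


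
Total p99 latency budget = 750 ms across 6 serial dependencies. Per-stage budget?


Formula: per_stage = total_budget / stages
per_stage = 750 / 6
per_stage = 125.0 ms

125.0 ms


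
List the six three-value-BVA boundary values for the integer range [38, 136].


Range: [38, 136]
Boundaries: just below min, min, min+1, max-1, max, just above max
Values: [37, 38, 39, 135, 136, 137]

[37, 38, 39, 135, 136, 137]


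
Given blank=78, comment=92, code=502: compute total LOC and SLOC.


Total LOC = blank + comment + code
Total LOC = 78 + 92 + 502 = 672
SLOC (source only) = code = 502

Total LOC: 672, SLOC: 502


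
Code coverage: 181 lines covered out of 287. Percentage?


Coverage = covered / total * 100
Coverage = 181 / 287 * 100
Coverage = 63.07%

63.07%


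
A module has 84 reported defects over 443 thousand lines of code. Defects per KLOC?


Defect density = defects / KLOC
Defect density = 84 / 443
Defect density = 0.19 defects/KLOC

0.19 defects/KLOC


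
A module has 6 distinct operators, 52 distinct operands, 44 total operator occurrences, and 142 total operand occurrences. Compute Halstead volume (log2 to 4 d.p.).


Formula: V = N * log2(η), where N = N1 + N2 and η = η1 + η2
η = 6 + 52 = 58
N = 44 + 142 = 186
log2(58) ≈ 5.8580
V = 186 * 5.8580 = 1089.59

1089.59


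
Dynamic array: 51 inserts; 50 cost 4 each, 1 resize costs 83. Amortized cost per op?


Formula: Amortized cost = Total cost / Operations
Total cost = (50 * 4) + (1 * 83)
Total cost = 200 + 83 = 283
Amortized = 283 / 51 = 5.549

5.549


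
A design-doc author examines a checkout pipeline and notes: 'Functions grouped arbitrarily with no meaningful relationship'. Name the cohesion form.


Reasoning: Worst: random grouping
Type: Coincidental cohesion

Coincidental cohesion


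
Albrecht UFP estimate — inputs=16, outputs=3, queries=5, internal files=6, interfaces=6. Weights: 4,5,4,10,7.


UFP = EI*4 + EO*5 + EQ*4 + ILF*10 + EIF*7
UFP = 16*4 + 3*5 + 5*4 + 6*10 + 6*7
UFP = 64 + 15 + 20 + 60 + 42
UFP = 201

201


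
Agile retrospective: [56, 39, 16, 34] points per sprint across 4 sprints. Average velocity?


Formula: Avg velocity = Total points / Number of sprints
Points: [56, 39, 16, 34]
Sum = 56 + 39 + 16 + 34 = 145
Avg velocity = 145 / 4 = 36.25 points/sprint

36.25 points/sprint


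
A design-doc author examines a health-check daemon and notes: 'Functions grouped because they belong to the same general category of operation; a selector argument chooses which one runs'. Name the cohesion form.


Reasoning: Grouped by category of activity, not by data or sequence
Type: Logical cohesion

Logical cohesion


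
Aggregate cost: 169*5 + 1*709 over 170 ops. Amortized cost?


Formula: Amortized cost = Total cost / Operations
Total cost = (169 * 5) + (1 * 709)
Total cost = 845 + 709 = 1554
Amortized = 1554 / 170 = 9.1412

9.1412


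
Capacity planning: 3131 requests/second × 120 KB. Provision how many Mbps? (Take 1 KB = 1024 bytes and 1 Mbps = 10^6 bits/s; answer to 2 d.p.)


Formula: Mbps = payload_bytes * RPS * 8 / 1e6
Payload per request = 120 KB = 120 * 1024 = 122880 bytes
Total bytes/sec = 122880 * 3131 = 384737280
Total bits/sec = 384737280 * 8 = 3077898240
Mbps = 3077898240 / 1e6 = 3077.9

3077.9 Mbps


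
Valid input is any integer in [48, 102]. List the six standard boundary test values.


Range: [48, 102]
Boundaries: just below min, min, min+1, max-1, max, just above max
Values: [47, 48, 49, 101, 102, 103]

[47, 48, 49, 101, 102, 103]


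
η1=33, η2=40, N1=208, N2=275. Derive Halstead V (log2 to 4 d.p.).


Formula: V = N * log2(η), where N = N1 + N2 and η = η1 + η2
η = 33 + 40 = 73
N = 208 + 275 = 483
log2(73) ≈ 6.1898
V = 483 * 6.1898 = 2989.67

2989.67


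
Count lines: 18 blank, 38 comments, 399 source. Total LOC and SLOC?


Total LOC = blank + comment + code
Total LOC = 18 + 38 + 399 = 455
SLOC (source only) = code = 399

Total LOC: 455, SLOC: 399


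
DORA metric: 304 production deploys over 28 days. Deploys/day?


Formula: deployments per day = releases / days
= 304 / 28
= 10.857 deploys/day
(equivalently, 76.0 deploys/week)

10.857 deploys/day


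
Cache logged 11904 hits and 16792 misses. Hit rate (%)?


Formula: hit rate = hits / (hits + misses) * 100
hit rate = 11904 / (11904 + 16792) * 100
hit rate = 11904 / 28696 * 100
hit rate = 41.48%

41.48%


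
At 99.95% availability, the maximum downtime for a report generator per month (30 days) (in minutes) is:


Formula: allowed downtime = period * (100 - SLA) / 100
Period (month (30 days)) = 43200 minutes
Unavailability fraction = (100 - 99.95) / 100
Allowed downtime = 43200 * (100 - 99.95) / 100
Allowed downtime = 21.6 minutes

21.6 minutes


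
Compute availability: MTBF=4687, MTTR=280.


Availability = MTBF / (MTBF + MTTR)
Availability = 4687 / (4687 + 280)
Availability = 4687 / 4967
Availability = 94.3628%

94.3628%


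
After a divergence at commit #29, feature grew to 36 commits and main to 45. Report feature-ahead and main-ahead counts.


Common ancestor: commit #29
feature commits after divergence: 36 - 29 = 7
main commits after divergence: 45 - 29 = 16
feature is 7 commits ahead of main
main is 16 commits ahead of feature

feature ahead: 7, main ahead: 16


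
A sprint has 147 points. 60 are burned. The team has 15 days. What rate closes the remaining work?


Formula: Required rate = Remaining points / Days left
Remaining = 147 - 60 = 87 points
Required rate = 87 / 15 = 5.8 points/day

5.8 points/day


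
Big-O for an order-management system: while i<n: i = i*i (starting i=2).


Reasoning: squaring drives double-exponential growth; iterations ~ log log n
Complexity: O(log log n)

O(log log n)


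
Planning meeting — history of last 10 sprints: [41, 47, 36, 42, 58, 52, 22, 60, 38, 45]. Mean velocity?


Formula: Avg velocity = Total points / Number of sprints
Points: [41, 47, 36, 42, 58, 52, 22, 60, 38, 45]
Sum = 41 + 47 + 36 + 42 + 58 + 52 + 22 + 60 + 38 + 45 = 441
Avg velocity = 441 / 10 = 44.1 points/sprint

44.1 points/sprint


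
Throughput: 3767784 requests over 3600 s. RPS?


Formula: throughput = requests / seconds
throughput = 3767784 / 3600
throughput = 1046.61 requests/second

1046.61 requests/second


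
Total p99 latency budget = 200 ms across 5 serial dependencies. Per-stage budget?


Formula: per_stage = total_budget / stages
per_stage = 200 / 5
per_stage = 40.0 ms

40.0 ms


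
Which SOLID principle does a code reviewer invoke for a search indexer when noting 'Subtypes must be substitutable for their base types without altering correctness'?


This describes the Liskov Substitution Principle (LSP)

Liskov Substitution Principle (LSP)


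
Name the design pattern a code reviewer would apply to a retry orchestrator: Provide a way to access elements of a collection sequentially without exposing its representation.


This matches the Iterator pattern

Iterator


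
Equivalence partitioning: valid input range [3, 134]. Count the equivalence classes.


Valid range: [3, 134]
Class 1: x < 3 — invalid
Class 2: 3 ≤ x ≤ 134 — valid
Class 3: x > 134 — invalid
Total equivalence classes: 3

3 equivalence classes


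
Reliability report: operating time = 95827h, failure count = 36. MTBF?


Formula: MTBF = Total operating time / Number of failures
MTBF = 95827 / 36
MTBF = 2661.86 hours

2661.86 hours
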